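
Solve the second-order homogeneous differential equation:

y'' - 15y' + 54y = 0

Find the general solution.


Characteristic equation: r² - 15r + 54 = 0.
Factor: (r - 9)(r - 6) = 0 ⇒ r = 9, 6 (distinct real).
General solution: y = C₁e^(9x) + C₂e^(6x).


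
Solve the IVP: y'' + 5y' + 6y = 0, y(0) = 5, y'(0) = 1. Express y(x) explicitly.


Characteristic roots of r² + 5r + 6 = 0 are -3, -2.
General solution y = c₁ e^(-3x) + c₂ e^(-2x).
Apply y(0) = 5: c₁ + c₂ = 5. Apply y'(0) = 1: -3 c₁ - 2 c₂ = 1.
Solve: c₁ = -11, c₂ = 16.
Particular solution: y = -11e^(-3x) + 16e^(-2x).


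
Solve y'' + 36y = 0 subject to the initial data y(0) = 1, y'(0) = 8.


Characteristic roots of r² + 36 = 0 are ±6i, so y = C₁cos(6x) + C₂sin(6x).
Apply y(0) = 1: C₁ = 1. Differentiate and apply y'(0) = 8: 6·C₂ = 8, so C₂ = 4/3.
Particular solution: y = cos(6x) + (4/3)sin(6x).


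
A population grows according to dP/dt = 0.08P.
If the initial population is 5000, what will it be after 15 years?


The ODE dP/dt = 0.08P has solution P(t) = P(0)e^(0.08t).
Substitute P(0) = 5000 and t = 15: P(15) = 5000 e^(1.20) ≈ 16601.


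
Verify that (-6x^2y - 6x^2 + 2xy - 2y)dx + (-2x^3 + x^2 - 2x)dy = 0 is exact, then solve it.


Check exactness: ∂M/∂y = -6x^2 + 2x - 2 and ∂N/∂x = -6x^2 + 2x - 2; equal, so the equation is exact.
Integrate M with respect to x (treating y as constant): ∫M dx = -2x^3y - 2x^3 + x^2y - 2xy + h(y).
Differentiate w.r.t. y and set equal to N: all terms match, so h'(y) = 0 and h is a constant absorbed into C.
General solution: -2x^3y - 2x^3 + x^2y - 2xy = C.


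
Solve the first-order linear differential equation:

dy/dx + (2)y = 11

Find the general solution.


P(x) = 2, Q(x) = 11; integrating factor μ = e^(2x).
(μ y)' = 11e^(2x) ⇒ μ y = (11/2)e^(2x) + C.
Divide by μ: y = 11/2 + Ce^(-2x).


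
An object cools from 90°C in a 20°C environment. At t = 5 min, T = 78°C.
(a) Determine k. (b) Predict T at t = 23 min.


Newton's law: T(t) = T_a + (T₀ - T_a)e^(-kt).
(a) Use T(5) = 78: (78 - 20)/(90 - 20) = e^(-k·5), so k = -ln(0.829)/5 ≈ 0.0376.
(b) Apply k to t = 23: T(23) = 20 + (70)e^(-0.865) ≈ 49.5°C.


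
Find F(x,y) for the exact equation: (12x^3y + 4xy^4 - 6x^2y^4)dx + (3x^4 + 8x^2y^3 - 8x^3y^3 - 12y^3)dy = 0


Check exactness: ∂M/∂y = 12x^3 + 16xy^3 - 24x^2y^3 and ∂N/∂x = 12x^3 + 16xy^3 - 24x^2y^3; equal, so the equation is exact.
Integrate M with respect to x (treating y as constant): ∫M dx = 3x^4y + 2x^2y^4 - 2x^3y^4 + h(y).
Differentiate w.r.t. y and set equal to N: the x-dependent terms already match, leaving h'(y) = -12y^3. Integrate: h(y) = -3y^4.
So F(x,y) = 3x^4y + 2x^2y^4 - 2x^3y^4 - 3y^4.
General solution: 3x^4y + 2x^2y^4 - 2x^3y^4 - 3y^4 = C.


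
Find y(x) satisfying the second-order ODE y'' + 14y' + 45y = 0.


Characteristic equation: r² + 14r + 45 = 0.
Factor: (r + 5)(r + 9) = 0 ⇒ r = -5, -9 (distinct real).
General solution: y = C₁e^(-5x) + C₂e^(-9x).


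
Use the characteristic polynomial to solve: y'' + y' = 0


Characteristic equation: r² + r = 0.
Factor: (r - 0)(r + 1) = 0 ⇒ r = 0, -1 (distinct real).
General solution: y = C₁ + C₂e^(-x).


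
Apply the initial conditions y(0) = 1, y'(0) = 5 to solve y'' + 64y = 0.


Characteristic roots of r² + 64 = 0 are ±8i, so y = C₁cos(8x) + C₂sin(8x).
Apply y(0) = 1: C₁ = 1. Differentiate and apply y'(0) = 5: 8·C₂ = 5, so C₂ = 5/8.
Particular solution: y = cos(8x) + (5/8)sin(8x).


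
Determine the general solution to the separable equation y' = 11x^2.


Integrate both sides with respect to x: y = ∫ 11x^2 dx = (11/3)x^3 + C.


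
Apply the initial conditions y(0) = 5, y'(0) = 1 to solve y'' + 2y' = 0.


Characteristic roots of r² + 2r = 0 are 0, -2.
General solution y = c₁ + c₂ e^(-2x).
Apply y(0) = 5: c₁ + c₂ = 5. Apply y'(0) = 1: 0 c₁ - 2 c₂ = 1.
Solve: c₁ = 11/2, c₂ = -1/2.
Particular solution: y = 11/2 - (1/2)e^(-2x).


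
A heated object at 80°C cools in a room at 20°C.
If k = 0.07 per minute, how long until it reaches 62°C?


From T(t) = T_a + (T₀ - T_a)e^(-kt), set T(t) = 62:
(62 - 20) / (80 - 20) = e^(-0.07t), so t = -ln(0.700)/0.07 ≈ 5.1 minutes.


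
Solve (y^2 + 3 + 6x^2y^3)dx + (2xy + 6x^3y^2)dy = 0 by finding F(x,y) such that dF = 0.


Check exactness: ∂M/∂y = 2y + 18x^2y^2 and ∂N/∂x = 2y + 18x^2y^2; equal, so the equation is exact.
Integrate M with respect to x (treating y as constant): ∫M dx = xy^2 + 3x + 2x^3y^3 + h(y).
Differentiate w.r.t. y and set equal to N: all terms match, so h'(y) = 0 and h is a constant absorbed into C.
General solution: xy^2 + 3x + 2x^3y^3 = C.


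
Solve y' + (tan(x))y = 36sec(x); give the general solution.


P(x) = tan(x) ⇒ μ = e^(∫tan(x)dx) = sec(x).
(sec(x) y)' = 36sec²(x) ⇒ sec(x) y = 36tan(x) + C.
Multiply by cos(x): y = 36sin(x) + C·cos(x).


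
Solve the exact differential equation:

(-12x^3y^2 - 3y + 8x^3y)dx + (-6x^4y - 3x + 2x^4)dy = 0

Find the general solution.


Check exactness: ∂M/∂y = -24x^3y - 3 + 8x^3 and ∂N/∂x = -24x^3y - 3 + 8x^3; equal, so the equation is exact.
Integrate M with respect to x (treating y as constant): ∫M dx = -3x^4y^2 - 3xy + 2x^4y + h(y).
Differentiate w.r.t. y and set equal to N: all terms match, so h'(y) = 0 and h is a constant absorbed into C.
General solution: -3x^4y^2 - 3xy + 2x^4y = C.


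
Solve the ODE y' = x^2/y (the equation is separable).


Separate variables: y dy = x^2 dx.
Integrate both sides: y²/2 = (1/3)x^3 + C₀.
Multiply by 2: y² = (2/3)x^3 + C.


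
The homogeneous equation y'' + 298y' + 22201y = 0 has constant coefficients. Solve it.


Characteristic equation: r² + 298r + 22201 = 0, i.e. (r + 149)² = 0.
Repeated root r = -149; include an x factor for the second linearly independent solution.
General solution: y = (C₁ + C₂x)e^(-149x).


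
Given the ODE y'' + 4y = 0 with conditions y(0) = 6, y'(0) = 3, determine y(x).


Characteristic roots of r² + 4 = 0 are ±2i, so y = C₁cos(2x) + C₂sin(2x).
Apply y(0) = 6: C₁ = 6. Differentiate and apply y'(0) = 3: 2·C₂ = 3, so C₂ = 3/2.
Particular solution: y = 6cos(2x) + (3/2)sin(2x).


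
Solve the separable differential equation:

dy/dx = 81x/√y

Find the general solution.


Separate: √y dy = 81x dx.
Integrate: (2/3)y^(3/2) = (81/2)x² + C.


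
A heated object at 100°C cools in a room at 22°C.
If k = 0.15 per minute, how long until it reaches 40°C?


From T(t) = T_a + (T₀ - T_a)e^(-kt), set T(t) = 40:
(40 - 22) / (100 - 22) = e^(-0.15t), so t = -ln(0.231)/0.15 ≈ 9.8 minutes.


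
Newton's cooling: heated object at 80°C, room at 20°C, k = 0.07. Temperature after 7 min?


Newton's law: dT/dt = -k(T - T_a) has solution T(t) = T_a + (T₀ - T_a)e^(-kt).
Plug in T_a = 20, T₀ = 80, k = 0.07, t = 7: T(7) = 20 + (60)e^(-0.49) ≈ 56.8°C.


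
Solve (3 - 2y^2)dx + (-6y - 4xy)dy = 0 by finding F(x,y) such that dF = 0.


Check exactness: ∂M/∂y = -4y and ∂N/∂x = -4y; equal, so the equation is exact.
Integrate M with respect to x (treating y as constant): ∫M dx = 3x - 2xy^2 + h(y).
Differentiate w.r.t. y and set equal to N: the x-dependent terms already match, leaving h'(y) = -6y. Integrate: h(y) = -3y^2.
So F(x,y) = -3y^2 + 3x - 2xy^2.
General solution: -3y^2 + 3x - 2xy^2 = C.


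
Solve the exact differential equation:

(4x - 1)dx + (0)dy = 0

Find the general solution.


Check exactness: ∂M/∂y = 0 and ∂N/∂x = 0; equal, so the equation is exact.
Integrate M with respect to x (treating y as constant): ∫M dx = 2x^2 - x + h(y).
Differentiate w.r.t. y and set equal to N: all terms match, so h'(y) = 0 and h is a constant absorbed into C.
General solution: 2x^2 - x = C.


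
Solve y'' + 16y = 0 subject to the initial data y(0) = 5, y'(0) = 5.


Characteristic roots of r² + 16 = 0 are ±4i, so y = C₁cos(4x) + C₂sin(4x).
Apply y(0) = 5: C₁ = 5. Differentiate and apply y'(0) = 5: 4·C₂ = 5, so C₂ = 5/4.
Particular solution: y = 5cos(4x) + (5/4)sin(4x).


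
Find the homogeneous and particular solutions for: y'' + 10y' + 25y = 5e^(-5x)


Characteristic polynomial (r + 5)² = 0; repeated root r = -5.
y_h = (C₁ + C₂x)e^(-5x). Forcing matches the repeated root (resonance), so try y_p = Ax² e^(-5x).
Substitute and solve for A: 2A = 5, so A = 5/2.
General solution: y = (C₁ + C₂x + (5/2)x²)e^(-5x).


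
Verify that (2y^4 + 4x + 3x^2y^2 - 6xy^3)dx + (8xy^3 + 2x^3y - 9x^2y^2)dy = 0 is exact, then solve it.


Check exactness: ∂M/∂y = 8y^3 + 6x^2y - 18xy^2 and ∂N/∂x = 8y^3 + 6x^2y - 18xy^2; equal, so the equation is exact.
Integrate M with respect to x (treating y as constant): ∫M dx = 2xy^4 + 2x^2 + x^3y^2 - 3x^2y^3 + h(y).
Differentiate w.r.t. y and set equal to N: all terms match, so h'(y) = 0 and h is a constant absorbed into C.
General solution: 2xy^4 + 2x^2 + x^3y^2 - 3x^2y^3 = C.


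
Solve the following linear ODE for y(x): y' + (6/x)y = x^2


P(x) = 6/x ⇒ μ = x^6.
(x^6 y)' = x^8 ⇒ x^6 y = x^9/(9) + C.
Solve for y: y = (1/9)x^3 + C/x^6.


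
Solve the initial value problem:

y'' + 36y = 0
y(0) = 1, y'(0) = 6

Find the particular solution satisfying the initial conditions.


Characteristic roots of r² + 36 = 0 are ±6i, so y = C₁cos(6x) + C₂sin(6x).
Apply y(0) = 1: C₁ = 1. Differentiate and apply y'(0) = 6: 6·C₂ = 6, so C₂ = 1.
Particular solution: y = cos(6x) + sin(6x).


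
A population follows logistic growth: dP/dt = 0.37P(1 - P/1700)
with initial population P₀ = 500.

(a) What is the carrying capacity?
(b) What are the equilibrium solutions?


Logistic ODE dP/dt = 0.37P(1 - P/1700) has equilibria where dP/dt = 0, i.e. P = 0 or P = 1700.
The coefficient (1 - P/K) = 0 when P = K, identifying K = 1700 as the carrying capacity.
(a) K = 1700; (b) equilibria P = 0 and P = 1700.


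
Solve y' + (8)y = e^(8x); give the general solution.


P(x) = 8 ⇒ μ = e^(8x).
(μ y)' = e^(16x) ⇒ μ y = e^(16x)/16 + C.
Divide by μ: y = (1/16)e^(8x) + Ce^(-8x).


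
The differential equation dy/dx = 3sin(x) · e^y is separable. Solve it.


Separate: e^(-y) dy = 3sin(x) dx.
Integrate: -e^(-y) = -3cos(x) + C₀.
Rearrange: e^(-y) = 3cos(x) + C.


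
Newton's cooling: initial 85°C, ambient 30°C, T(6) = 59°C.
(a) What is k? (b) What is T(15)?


Newton's law: T(t) = T_a + (T₀ - T_a)e^(-kt).
(a) Use T(6) = 59: (59 - 30)/(85 - 30) = e^(-k·6), so k = -ln(0.527)/6 ≈ 0.1067.
(b) Apply k to t = 15: T(15) = 30 + (55)e^(-1.600) ≈ 41.1°C.


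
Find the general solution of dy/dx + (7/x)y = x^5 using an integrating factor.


P(x) = 7/x ⇒ μ = x^7.
(x^7 y)' = x^12 ⇒ x^7 y = x^13/(13) + C.
Solve for y: y = (1/13)x^6 + C/x^7.


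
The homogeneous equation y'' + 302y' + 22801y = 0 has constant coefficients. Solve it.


Characteristic equation: r² + 302r + 22801 = 0, i.e. (r + 151)² = 0.
Repeated root r = -151; include an x factor for the second linearly independent solution.
General solution: y = (C₁ + C₂x)e^(-151x).


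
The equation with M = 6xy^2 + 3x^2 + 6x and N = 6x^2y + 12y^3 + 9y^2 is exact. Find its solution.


Check exactness: ∂M/∂y = 12xy and ∂N/∂x = 12xy; equal, so the equation is exact.
Integrate M with respect to x (treating y as constant): ∫M dx = 3x^2y^2 + x^3 + 3x^2 + h(y).
Differentiate w.r.t. y and set equal to N: the x-dependent terms already match, leaving h'(y) = 12y^3 + 9y^2. Integrate: h(y) = 3y^4 + 3y^3.
So F(x,y) = 3x^2y^2 + 3y^4 + x^3 + 3y^3 + 3x^2.
General solution: 3x^2y^2 + 3y^4 + x^3 + 3y^3 + 3x^2 = C.


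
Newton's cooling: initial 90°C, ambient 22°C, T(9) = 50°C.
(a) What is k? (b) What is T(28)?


Newton's law: T(t) = T_a + (T₀ - T_a)e^(-kt).
(a) Use T(9) = 50: (50 - 22)/(90 - 22) = e^(-k·9), so k = -ln(0.412)/9 ≈ 0.0986.
(b) Apply k to t = 28: T(28) = 22 + (68)e^(-2.760) ≈ 26.3°C.


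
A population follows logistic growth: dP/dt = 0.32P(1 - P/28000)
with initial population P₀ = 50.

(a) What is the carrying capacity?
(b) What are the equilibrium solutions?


Logistic ODE dP/dt = 0.32P(1 - P/28000) has equilibria where dP/dt = 0, i.e. P = 0 or P = 28000.
The coefficient (1 - P/K) = 0 when P = K, identifying K = 28000 as the carrying capacity.
(a) K = 28000; (b) equilibria P = 0 and P = 28000.


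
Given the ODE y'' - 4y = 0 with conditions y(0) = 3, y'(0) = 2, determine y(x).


Characteristic roots of r² - 4 = 0 are 2, -2.
General solution y = c₁ e^(2x) + c₂ e^(-2x).
Apply y(0) = 3: c₁ + c₂ = 3. Apply y'(0) = 2: 2 c₁ - 2 c₂ = 2.
Solve: c₁ = 2, c₂ = 1.
Particular solution: y = 2e^(2x) + e^(-2x).


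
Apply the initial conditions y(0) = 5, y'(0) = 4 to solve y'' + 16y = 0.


Characteristic roots of r² + 16 = 0 are ±4i, so y = C₁cos(4x) + C₂sin(4x).
Apply y(0) = 5: C₁ = 5. Differentiate and apply y'(0) = 4: 4·C₂ = 4, so C₂ = 1.
Particular solution: y = 5cos(4x) + sin(4x).


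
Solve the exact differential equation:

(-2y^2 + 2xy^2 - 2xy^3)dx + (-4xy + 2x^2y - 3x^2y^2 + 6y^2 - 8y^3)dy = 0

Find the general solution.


Check exactness: ∂M/∂y = -4y + 4xy - 6xy^2 and ∂N/∂x = -4y + 4xy - 6xy^2; equal, so the equation is exact.
Integrate M with respect to x (treating y as constant): ∫M dx = -2xy^2 + x^2y^2 - x^2y^3 + h(y).
Differentiate w.r.t. y and set equal to N: the x-dependent terms already match, leaving h'(y) = 6y^2 - 8y^3. Integrate: h(y) = 2y^3 - 2y^4.
So F(x,y) = -2xy^2 + x^2y^2 - x^2y^3 + 2y^3 - 2y^4.
General solution: -2xy^2 + x^2y^2 - x^2y^3 + 2y^3 - 2y^4 = C.


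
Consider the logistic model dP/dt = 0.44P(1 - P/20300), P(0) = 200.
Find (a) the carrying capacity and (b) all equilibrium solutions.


Logistic ODE dP/dt = 0.44P(1 - P/20300) has equilibria where dP/dt = 0, i.e. P = 0 or P = 20300.
The coefficient (1 - P/K) = 0 when P = K, identifying K = 20300 as the carrying capacity.
(a) K = 20300; (b) equilibria P = 0 and P = 20300.


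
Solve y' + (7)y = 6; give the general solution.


P(x) = 7, Q(x) = 6; integrating factor μ = e^(7x).
(μ y)' = 6e^(7x) ⇒ μ y = (6/7)e^(7x) + C.
Divide by μ: y = 6/7 + Ce^(-7x).


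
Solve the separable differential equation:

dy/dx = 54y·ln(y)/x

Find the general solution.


Separate: dy/[y ln(y)] = 54 dx/x.
Substitute u = ln(y): du/u = 54 dx/x.
Integrate: ln|ln(y)| = 54ln|x| + C₀, hence ln(y) = C·x^54.


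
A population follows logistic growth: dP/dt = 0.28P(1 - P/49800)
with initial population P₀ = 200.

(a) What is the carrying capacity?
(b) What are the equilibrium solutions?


Logistic ODE dP/dt = 0.28P(1 - P/49800) has equilibria where dP/dt = 0, i.e. P = 0 or P = 49800.
The coefficient (1 - P/K) = 0 when P = K, identifying K = 49800 as the carrying capacity.
(a) K = 49800; (b) equilibria P = 0 and P = 49800.


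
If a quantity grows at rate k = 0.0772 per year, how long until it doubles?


Exponential growth: P(t) = P₀ e^(0.0772t). Set P(t)/P₀ = 2: e^(0.0772t) = 2.
Solve: t = ln(2)/0.0772 ≈ 8.98 years.


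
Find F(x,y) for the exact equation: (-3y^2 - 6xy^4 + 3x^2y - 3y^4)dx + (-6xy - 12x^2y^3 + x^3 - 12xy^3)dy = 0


Check exactness: ∂M/∂y = -6y - 24xy^3 + 3x^2 - 12y^3 and ∂N/∂x = -6y - 24xy^3 + 3x^2 - 12y^3; equal, so the equation is exact.
Integrate M with respect to x (treating y as constant): ∫M dx = -3xy^2 - 3x^2y^4 + x^3y - 3xy^4 + h(y).
Differentiate w.r.t. y and set equal to N: all terms match, so h'(y) = 0 and h is a constant absorbed into C.
General solution: -3xy^2 - 3x^2y^4 + x^3y - 3xy^4 = C.


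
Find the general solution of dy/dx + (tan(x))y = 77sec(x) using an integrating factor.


P(x) = tan(x) ⇒ μ = e^(∫tan(x)dx) = sec(x).
(sec(x) y)' = 77sec²(x) ⇒ sec(x) y = 77tan(x) + C.
Multiply by cos(x): y = 77sin(x) + C·cos(x).


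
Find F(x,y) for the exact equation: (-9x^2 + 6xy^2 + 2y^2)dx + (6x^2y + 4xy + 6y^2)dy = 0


Check exactness: ∂M/∂y = 12xy + 4y and ∂N/∂x = 12xy + 4y; equal, so the equation is exact.
Integrate M with respect to x (treating y as constant): ∫M dx = -3x^3 + 3x^2y^2 + 2xy^2 + h(y).
Differentiate w.r.t. y and set equal to N: the x-dependent terms already match, leaving h'(y) = 6y^2. Integrate: h(y) = 2y^3.
So F(x,y) = -3x^3 + 3x^2y^2 + 2xy^2 + 2y^3.
General solution: -3x^3 + 3x^2y^2 + 2xy^2 + 2y^3 = C.


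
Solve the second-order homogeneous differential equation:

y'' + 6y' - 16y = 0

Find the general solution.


Characteristic equation: r² + 6r - 16 = 0.
Factor: (r + 8)(r - 2) = 0 ⇒ r = -8, 2 (distinct real).
General solution: y = C₁e^(-8x) + C₂e^(2x).


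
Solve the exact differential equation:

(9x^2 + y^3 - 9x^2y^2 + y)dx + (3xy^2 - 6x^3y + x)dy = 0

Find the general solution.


Check exactness: ∂M/∂y = 3y^2 - 18x^2y + 1 and ∂N/∂x = 3y^2 - 18x^2y + 1; equal, so the equation is exact.
Integrate M with respect to x (treating y as constant): ∫M dx = 3x^3 + xy^3 - 3x^3y^2 + xy + h(y).
Differentiate w.r.t. y and set equal to N: all terms match, so h'(y) = 0 and h is a constant absorbed into C.
General solution: 3x^3 + xy^3 - 3x^3y^2 + xy = C.


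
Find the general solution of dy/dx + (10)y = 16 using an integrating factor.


P(x) = 10, Q(x) = 16; integrating factor μ = e^(10x).
(μ y)' = 16e^(10x) ⇒ μ y = (8/5)e^(10x) + C.
Divide by μ: y = 8/5 + Ce^(-10x).


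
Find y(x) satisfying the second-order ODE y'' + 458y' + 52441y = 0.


Characteristic equation: r² + 458r + 52441 = 0, i.e. (r + 229)² = 0.
Repeated root r = -229; include an x factor for the second linearly independent solution.
General solution: y = (C₁ + C₂x)e^(-229x).


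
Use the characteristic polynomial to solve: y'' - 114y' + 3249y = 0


Characteristic equation: r² - 114r + 3249 = 0, i.e. (r - 57)² = 0.
Repeated root r = 57; include an x factor for the second linearly independent solution.
General solution: y = (C₁ + C₂x)e^(57x).


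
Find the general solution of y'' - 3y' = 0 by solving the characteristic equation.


Characteristic equation: r² - 3r = 0.
Factor: (r - 0)(r - 3) = 0 ⇒ r = 0, 3 (distinct real).
General solution: y = C₁ + C₂e^(3x).


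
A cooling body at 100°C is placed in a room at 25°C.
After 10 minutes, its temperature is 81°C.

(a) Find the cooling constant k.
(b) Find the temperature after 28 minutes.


Newton's law: T(t) = T_a + (T₀ - T_a)e^(-kt).
(a) Use T(10) = 81: (81 - 25)/(100 - 25) = e^(-k·10), so k = -ln(0.747)/10 ≈ 0.0292.
(b) Apply k to t = 28: T(28) = 25 + (75)e^(-0.818) ≈ 58.1°C.


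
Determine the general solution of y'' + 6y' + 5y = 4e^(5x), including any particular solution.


Characteristic roots of r² + 6r + 5 = 0 are -1, -5.
y_h = C₁e^(-x) + C₂e^(-5x).
Forcing exponent 5 is not a characteristic root; try y_p = Ae^(5x).
Substitute: A·(25 + (6)·5 + (5)) = A·60 = 4, so A = 1/15.
General solution: y = C₁e^(-x) + C₂e^(-5x) + (1/15)e^(5x).


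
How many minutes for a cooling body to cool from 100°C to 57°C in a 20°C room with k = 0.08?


From T(t) = T_a + (T₀ - T_a)e^(-kt), set T(t) = 57:
(57 - 20) / (100 - 20) = e^(-0.08t), so t = -ln(0.463)/0.08 ≈ 9.6 minutes.


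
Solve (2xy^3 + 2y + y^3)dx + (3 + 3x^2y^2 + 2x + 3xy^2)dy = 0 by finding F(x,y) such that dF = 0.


Check exactness: ∂M/∂y = 6xy^2 + 2 + 3y^2 and ∂N/∂x = 6xy^2 + 2 + 3y^2; equal, so the equation is exact.
Integrate M with respect to x (treating y as constant): ∫M dx = x^2y^3 + 2xy + xy^3 + h(y).
Differentiate w.r.t. y and set equal to N: the x-dependent terms already match, leaving h'(y) = 3. Integrate: h(y) = 3y.
So F(x,y) = 3y + x^2y^3 + 2xy + xy^3.
General solution: 3y + x^2y^3 + 2xy + xy^3 = C.


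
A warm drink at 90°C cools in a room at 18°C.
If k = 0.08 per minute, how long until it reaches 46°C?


From T(t) = T_a + (T₀ - T_a)e^(-kt), set T(t) = 46:
(46 - 18) / (90 - 18) = e^(-0.08t), so t = -ln(0.389)/0.08 ≈ 11.8 minutes.


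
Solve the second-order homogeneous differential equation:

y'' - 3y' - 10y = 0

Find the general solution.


Characteristic equation: r² - 3r - 10 = 0.
Factor: (r - 5)(r + 2) = 0 ⇒ r = 5, -2 (distinct real).
General solution: y = C₁e^(5x) + C₂e^(-2x).


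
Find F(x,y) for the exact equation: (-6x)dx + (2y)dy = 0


Check exactness: ∂M/∂y = 0 and ∂N/∂x = 0; equal, so the equation is exact.
Integrate M with respect to x (treating y as constant): ∫M dx = -3x^2 + h(y).
Differentiate w.r.t. y and set equal to N: the x-dependent terms already match, leaving h'(y) = 2y. Integrate: h(y) = y^2.
So F(x,y) = -3x^2 + y^2.
General solution: -3x^2 + y^2 = C.


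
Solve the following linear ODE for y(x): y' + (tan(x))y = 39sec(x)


P(x) = tan(x) ⇒ μ = e^(∫tan(x)dx) = sec(x).
(sec(x) y)' = 39sec²(x) ⇒ sec(x) y = 39tan(x) + C.
Multiply by cos(x): y = 39sin(x) + C·cos(x).


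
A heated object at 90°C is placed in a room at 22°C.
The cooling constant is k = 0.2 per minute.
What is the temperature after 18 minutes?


Newton's law: dT/dt = -k(T - T_a) has solution T(t) = T_a + (T₀ - T_a)e^(-kt).
Plug in T_a = 22, T₀ = 90, k = 0.2, t = 18: T(18) = 22 + (68)e^(-3.60) ≈ 23.9°C.


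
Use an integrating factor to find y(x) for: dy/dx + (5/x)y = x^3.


P(x) = 5/x ⇒ μ = x^5.
(x^5 y)' = x^8 ⇒ x^5 y = x^9/(9) + C.
Solve for y: y = (1/9)x^4 + C/x^5.


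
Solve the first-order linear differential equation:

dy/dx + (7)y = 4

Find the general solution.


P(x) = 7, Q(x) = 4; integrating factor μ = e^(7x).
(μ y)' = 4e^(7x) ⇒ μ y = (4/7)e^(7x) + C.
Divide by μ: y = 4/7 + Ce^(-7x).


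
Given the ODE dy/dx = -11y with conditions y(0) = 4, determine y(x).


General solution of y' = -11y is y = Ce^(-11x).
Apply y(0) = 4: C = 4.
Particular solution: y = 4e^(-11x).


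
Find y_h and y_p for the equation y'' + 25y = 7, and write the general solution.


Homogeneous part: r² + 25 = 0 ⇒ r = ±5i, so y_h = C₁cos(5x) + C₂sin(5x).
Try constant y_p = A; plug in: 25A = 7 ⇒ A = 7/25.
General solution: y = C₁cos(5x) + C₂sin(5x) + 7/25.


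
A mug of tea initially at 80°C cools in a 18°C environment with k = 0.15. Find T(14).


Newton's law: dT/dt = -k(T - T_a) has solution T(t) = T_a + (T₀ - T_a)e^(-kt).
Plug in T_a = 18, T₀ = 80, k = 0.15, t = 14: T(14) = 18 + (62)e^(-2.10) ≈ 25.6°C.


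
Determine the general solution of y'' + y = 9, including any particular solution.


Homogeneous part: r² + 1 = 0 ⇒ r = ±1i, so y_h = C₁cos(x) + C₂sin(x).
Try constant y_p = A; plug in: 1A = 9 ⇒ A = 9.
General solution: y = C₁cos(x) + C₂sin(x) + 9.


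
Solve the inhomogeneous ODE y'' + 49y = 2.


Homogeneous part: r² + 49 = 0 ⇒ r = ±7i, so y_h = C₁cos(7x) + C₂sin(7x).
Try constant y_p = A; plug in: 49A = 2 ⇒ A = 2/49.
General solution: y = C₁cos(7x) + C₂sin(7x) + 2/49.


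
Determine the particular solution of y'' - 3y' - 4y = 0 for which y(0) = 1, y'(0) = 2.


Characteristic roots of r² - 3r - 4 = 0 are 4, -1.
General solution y = c₁ e^(4x) + c₂ e^(-x).
Apply y(0) = 1: c₁ + c₂ = 1. Apply y'(0) = 2: 4 c₁ - 1 c₂ = 2.
Solve: c₁ = 3/5, c₂ = 2/5.
Particular solution: y = (3/5)e^(4x) + (2/5)e^(-x).


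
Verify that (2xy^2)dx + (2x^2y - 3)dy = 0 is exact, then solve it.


Check exactness: ∂M/∂y = 4xy and ∂N/∂x = 4xy; equal, so the equation is exact.
Integrate M with respect to x (treating y as constant): ∫M dx = x^2y^2 + h(y).
Differentiate w.r.t. y and set equal to N: the x-dependent terms already match, leaving h'(y) = -3. Integrate: h(y) = -3y.
So F(x,y) = x^2y^2 - 3y.
General solution: x^2y^2 - 3y = C.


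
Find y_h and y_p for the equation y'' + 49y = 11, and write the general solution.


Homogeneous part: r² + 49 = 0 ⇒ r = ±7i, so y_h = C₁cos(7x) + C₂sin(7x).
Try constant y_p = A; plug in: 49A = 11 ⇒ A = 11/49.
General solution: y = C₁cos(7x) + C₂sin(7x) + 11/49.


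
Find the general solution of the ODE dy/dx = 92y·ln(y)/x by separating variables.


Separate: dy/[y ln(y)] = 92 dx/x.
Substitute u = ln(y): du/u = 92 dx/x.
Integrate: ln|ln(y)| = 92ln|x| + C₀, hence ln(y) = C·x^92.


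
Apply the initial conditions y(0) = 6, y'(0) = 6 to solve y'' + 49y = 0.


Characteristic roots of r² + 49 = 0 are ±7i, so y = C₁cos(7x) + C₂sin(7x).
Apply y(0) = 6: C₁ = 6. Differentiate and apply y'(0) = 6: 7·C₂ = 6, so C₂ = 6/7.
Particular solution: y = 6cos(7x) + (6/7)sin(7x).


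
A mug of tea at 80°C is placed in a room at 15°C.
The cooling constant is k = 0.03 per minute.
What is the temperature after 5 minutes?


Newton's law: dT/dt = -k(T - T_a) has solution T(t) = T_a + (T₀ - T_a)e^(-kt).
Plug in T_a = 15, T₀ = 80, k = 0.03, t = 5: T(5) = 15 + (65)e^(-0.15) ≈ 70.9°C.


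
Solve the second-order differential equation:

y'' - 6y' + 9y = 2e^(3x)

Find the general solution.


Characteristic polynomial (r - 3)² = 0; repeated root r = 3.
y_h = (C₁ + C₂x)e^(3x). Forcing matches the repeated root (resonance), so try y_p = Ax² e^(3x).
Substitute and solve for A: 2A = 2, so A = 1.
General solution: y = (C₁ + C₂x + x²)e^(3x).


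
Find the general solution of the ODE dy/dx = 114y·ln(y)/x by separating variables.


Separate: dy/[y ln(y)] = 114 dx/x.
Substitute u = ln(y): du/u = 114 dx/x.
Integrate: ln|ln(y)| = 114ln|x| + C₀, hence ln(y) = C·x^114.


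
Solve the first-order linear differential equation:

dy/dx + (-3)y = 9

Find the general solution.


P(x) = -3 ⇒ μ = e^(-3x).
(μ y)' = 9e^(-3x) ⇒ μ y = -3e^(-3x) + C.
Divide by μ: y = -3 + Ce^(3x).


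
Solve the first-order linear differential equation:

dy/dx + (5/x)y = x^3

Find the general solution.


P(x) = 5/x ⇒ μ = x^5.
(x^5 y)' = x^8 ⇒ x^5 y = x^9/(9) + C.
Solve for y: y = (1/9)x^4 + C/x^5.


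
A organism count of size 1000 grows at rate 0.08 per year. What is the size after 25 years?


The ODE dP/dt = 0.08P has solution P(t) = P(0)e^(0.08t).
Substitute P(0) = 1000 and t = 25: P(25) = 1000 e^(2.00) ≈ 7389.


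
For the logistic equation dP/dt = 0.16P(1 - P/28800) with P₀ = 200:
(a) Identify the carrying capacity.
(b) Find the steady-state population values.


Logistic ODE dP/dt = 0.16P(1 - P/28800) has equilibria where dP/dt = 0, i.e. P = 0 or P = 28800.
The coefficient (1 - P/K) = 0 when P = K, identifying K = 28800 as the carrying capacity.
(a) K = 28800; (b) equilibria P = 0 and P = 28800.


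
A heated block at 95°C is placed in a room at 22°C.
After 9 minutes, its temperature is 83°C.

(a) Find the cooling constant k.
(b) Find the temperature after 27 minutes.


Newton's law: T(t) = T_a + (T₀ - T_a)e^(-kt).
(a) Use T(9) = 83: (83 - 22)/(95 - 22) = e^(-k·9), so k = -ln(0.836)/9 ≈ 0.0200.
(b) Apply k to t = 27: T(27) = 22 + (73)e^(-0.539) ≈ 64.6°C.


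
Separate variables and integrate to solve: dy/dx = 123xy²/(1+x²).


Separate: dy/y² = 123x/(1+x²) dx.
Integrate LHS: ∫ dy/y² = -1/y.
Integrate RHS via u = 1+x²: (123/2)ln(1+x²) + C.
Result: -1/y = (123/2)ln(1+x²) + C.


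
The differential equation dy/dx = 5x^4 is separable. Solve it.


Integrate both sides with respect to x: y = ∫ 5x^4 dx = x^5 + C.


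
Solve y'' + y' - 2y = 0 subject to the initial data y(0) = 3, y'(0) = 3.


Characteristic roots of r² + r - 2 = 0 are -2, 1.
General solution y = c₁ e^(-2x) + c₂ e^(x).
Apply y(0) = 3: c₁ + c₂ = 3. Apply y'(0) = 3: -2 c₁ + 1 c₂ = 3.
Solve: c₁ = 0, c₂ = 3.
Particular solution: y = 0e^(-2x) + 3e^(x).


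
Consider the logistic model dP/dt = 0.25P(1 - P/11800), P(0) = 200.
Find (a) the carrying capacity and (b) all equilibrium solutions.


Logistic ODE dP/dt = 0.25P(1 - P/11800) has equilibria where dP/dt = 0, i.e. P = 0 or P = 11800.
The coefficient (1 - P/K) = 0 when P = K, identifying K = 11800 as the carrying capacity.
(a) K = 11800; (b) equilibria P = 0 and P = 11800.


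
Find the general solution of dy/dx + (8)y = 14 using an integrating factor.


P(x) = 8, Q(x) = 14; integrating factor μ = e^(8x).
(μ y)' = 14e^(8x) ⇒ μ y = (7/4)e^(8x) + C.
Divide by μ: y = 7/4 + Ce^(-8x).


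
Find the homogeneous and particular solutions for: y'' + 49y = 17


Homogeneous part: r² + 49 = 0 ⇒ r = ±7i, so y_h = C₁cos(7x) + C₂sin(7x).
Try constant y_p = A; plug in: 49A = 17 ⇒ A = 17/49.
General solution: y = C₁cos(7x) + C₂sin(7x) + 17/49.


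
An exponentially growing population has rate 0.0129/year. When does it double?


Exponential growth: P(t) = P₀ e^(0.0129t). Set P(t)/P₀ = 2: e^(0.0129t) = 2.
Solve: t = ln(2)/0.0129 ≈ 53.73 years.


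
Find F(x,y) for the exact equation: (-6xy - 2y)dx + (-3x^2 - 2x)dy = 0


Check exactness: ∂M/∂y = -6x - 2 and ∂N/∂x = -6x - 2; equal, so the equation is exact.
Integrate M with respect to x (treating y as constant): ∫M dx = -3x^2y - 2xy + h(y).
Differentiate w.r.t. y and set equal to N: all terms match, so h'(y) = 0 and h is a constant absorbed into C.
General solution: -3x^2y - 2xy = C.


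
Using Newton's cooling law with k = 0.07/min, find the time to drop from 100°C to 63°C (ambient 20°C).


From T(t) = T_a + (T₀ - T_a)e^(-kt), set T(t) = 63:
(63 - 20) / (100 - 20) = e^(-0.07t), so t = -ln(0.537)/0.07 ≈ 8.9 minutes.


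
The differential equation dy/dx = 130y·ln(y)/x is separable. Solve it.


Separate: dy/[y ln(y)] = 130 dx/x.
Substitute u = ln(y): du/u = 130 dx/x.
Integrate: ln|ln(y)| = 130ln|x| + C₀, hence ln(y) = C·x^130.


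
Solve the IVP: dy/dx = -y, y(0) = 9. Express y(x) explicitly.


General solution of y' = -y is y = Ce^(-x).
Apply y(0) = 9: C = 9.
Particular solution: y = 9e^(-x).


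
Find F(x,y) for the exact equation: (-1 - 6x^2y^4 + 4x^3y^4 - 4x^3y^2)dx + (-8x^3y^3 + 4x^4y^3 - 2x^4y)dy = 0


Check exactness: ∂M/∂y = -24x^2y^3 + 16x^3y^3 - 8x^3y and ∂N/∂x = -24x^2y^3 + 16x^3y^3 - 8x^3y; equal, so the equation is exact.
Integrate M with respect to x (treating y as constant): ∫M dx = -x - 2x^3y^4 + x^4y^4 - x^4y^2 + h(y).
Differentiate w.r.t. y and set equal to N: all terms match, so h'(y) = 0 and h is a constant absorbed into C.
General solution: -x - 2x^3y^4 + x^4y^4 - x^4y^2 = C.


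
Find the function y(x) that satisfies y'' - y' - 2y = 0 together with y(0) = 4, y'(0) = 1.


Characteristic roots of r² - r - 2 = 0 are 2, -1.
General solution y = c₁ e^(2x) + c₂ e^(-x).
Apply y(0) = 4: c₁ + c₂ = 4. Apply y'(0) = 1: 2 c₁ - 1 c₂ = 1.
Solve: c₁ = 5/3, c₂ = 7/3.
Particular solution: y = (5/3)e^(2x) + (7/3)e^(-x).


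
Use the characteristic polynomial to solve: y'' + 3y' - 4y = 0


Characteristic equation: r² + 3r - 4 = 0.
Factor: (r - 1)(r + 4) = 0 ⇒ r = 1, -4 (distinct real).
General solution: y = C₁e^(x) + C₂e^(-4x).


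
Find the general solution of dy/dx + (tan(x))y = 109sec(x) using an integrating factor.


P(x) = tan(x) ⇒ μ = e^(∫tan(x)dx) = sec(x).
(sec(x) y)' = 109sec²(x) ⇒ sec(x) y = 109tan(x) + C.
Multiply by cos(x): y = 109sin(x) + C·cos(x).


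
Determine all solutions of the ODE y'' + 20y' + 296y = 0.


Characteristic equation: r² + 20r + 296 = 0.
Discriminant is negative; roots r = -10 ± 14i (complex conjugate pair).
General solution uses e^(α x)(C₁ cos(β x) + C₂ sin(β x)): y = e^(-10x)(C₁cos(14x) + C₂sin(14x)).


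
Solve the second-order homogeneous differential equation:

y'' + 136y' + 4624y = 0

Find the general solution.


Characteristic equation: r² + 136r + 4624 = 0, i.e. (r + 68)² = 0.
Repeated root r = -68; include an x factor for the second linearly independent solution.
General solution: y = (C₁ + C₂x)e^(-68x).


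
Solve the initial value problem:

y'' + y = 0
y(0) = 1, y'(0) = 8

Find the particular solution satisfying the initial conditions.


Characteristic roots of r² + 1 = 0 are ±1i, so y = C₁cos(x) + C₂sin(x).
Apply y(0) = 1: C₁ = 1. Differentiate and apply y'(0) = 8: 1·C₂ = 8, so C₂ = 8.
Particular solution: y = cos(x) + 8sin(x).


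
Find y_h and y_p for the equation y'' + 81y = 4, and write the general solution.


Homogeneous part: r² + 81 = 0 ⇒ r = ±9i, so y_h = C₁cos(9x) + C₂sin(9x).
Try constant y_p = A; plug in: 81A = 4 ⇒ A = 4/81.
General solution: y = C₁cos(9x) + C₂sin(9x) + 4/81.


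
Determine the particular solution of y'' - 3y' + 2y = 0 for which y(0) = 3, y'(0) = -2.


Characteristic roots of r² - 3r + 2 = 0 are 2, 1.
General solution y = c₁ e^(2x) + c₂ e^(x).
Apply y(0) = 3: c₁ + c₂ = 3. Apply y'(0) = -2: 2 c₁ + 1 c₂ = -2.
Solve: c₁ = -5, c₂ = 8.
Particular solution: y = -5e^(2x) + 8e^(x).


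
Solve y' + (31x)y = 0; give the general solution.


P(x) = 31x ⇒ μ = e^((31/2)x²).
Q(x) = 0 so μ y is constant: y = Ce^(-(31/2)x²).


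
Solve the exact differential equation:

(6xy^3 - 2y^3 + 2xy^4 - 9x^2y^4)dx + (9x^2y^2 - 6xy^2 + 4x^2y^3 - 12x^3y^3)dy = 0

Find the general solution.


Check exactness: ∂M/∂y = 18xy^2 - 6y^2 + 8xy^3 - 36x^2y^3 and ∂N/∂x = 18xy^2 - 6y^2 + 8xy^3 - 36x^2y^3; equal, so the equation is exact.
Integrate M with respect to x (treating y as constant): ∫M dx = 3x^2y^3 - 2xy^3 + x^2y^4 - 3x^3y^4 + h(y).
Differentiate w.r.t. y and set equal to N: all terms match, so h'(y) = 0 and h is a constant absorbed into C.
General solution: 3x^2y^3 - 2xy^3 + x^2y^4 - 3x^3y^4 = C.


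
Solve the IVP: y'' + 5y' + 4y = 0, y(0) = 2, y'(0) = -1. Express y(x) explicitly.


Characteristic roots of r² + 5r + 4 = 0 are -1, -4.
General solution y = c₁ e^(-x) + c₂ e^(-4x).
Apply y(0) = 2: c₁ + c₂ = 2. Apply y'(0) = -1: -1 c₁ - 4 c₂ = -1.
Solve: c₁ = 7/3, c₂ = -1/3.
Particular solution: y = (7/3)e^(-x) - (1/3)e^(-4x).


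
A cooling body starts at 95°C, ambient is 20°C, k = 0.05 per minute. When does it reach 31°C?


From T(t) = T_a + (T₀ - T_a)e^(-kt), set T(t) = 31:
(31 - 20) / (95 - 20) = e^(-0.05t), so t = -ln(0.147)/0.05 ≈ 38.4 minutes.


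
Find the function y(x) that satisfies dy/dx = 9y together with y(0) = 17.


General solution of y' = 9y is y = Ce^(9x).
Apply y(0) = 17: C = 17.
Particular solution: y = 17e^(9x).


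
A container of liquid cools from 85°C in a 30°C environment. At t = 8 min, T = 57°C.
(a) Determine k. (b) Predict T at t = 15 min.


Newton's law: T(t) = T_a + (T₀ - T_a)e^(-kt).
(a) Use T(8) = 57: (57 - 30)/(85 - 30) = e^(-k·8), so k = -ln(0.491)/8 ≈ 0.0889.
(b) Apply k to t = 15: T(15) = 30 + (55)e^(-1.334) ≈ 44.5°C.


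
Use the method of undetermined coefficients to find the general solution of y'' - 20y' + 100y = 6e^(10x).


Characteristic polynomial (r - 10)² = 0; repeated root r = 10.
y_h = (C₁ + C₂x)e^(10x). Forcing matches the repeated root (resonance), so try y_p = Ax² e^(10x).
Substitute and solve for A: 2A = 6, so A = 3.
General solution: y = (C₁ + C₂x + 3x²)e^(10x).


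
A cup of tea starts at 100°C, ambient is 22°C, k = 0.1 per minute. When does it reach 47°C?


From T(t) = T_a + (T₀ - T_a)e^(-kt), set T(t) = 47:
(47 - 22) / (100 - 22) = e^(-0.1t), so t = -ln(0.321)/0.1 ≈ 11.4 minutes.


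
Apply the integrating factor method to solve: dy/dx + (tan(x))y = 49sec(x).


P(x) = tan(x) ⇒ μ = e^(∫tan(x)dx) = sec(x).
(sec(x) y)' = 49sec²(x) ⇒ sec(x) y = 49tan(x) + C.
Multiply by cos(x): y = 49sin(x) + C·cos(x).


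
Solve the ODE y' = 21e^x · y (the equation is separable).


Separate variables: dy/y = 21e^x dx.
Integrate: ln|y| = 21e^x + C₀.
Exponentiate: y = Ce^(21e^x).


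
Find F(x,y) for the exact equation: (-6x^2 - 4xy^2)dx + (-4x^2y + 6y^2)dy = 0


Check exactness: ∂M/∂y = -8xy and ∂N/∂x = -8xy; equal, so the equation is exact.
Integrate M with respect to x (treating y as constant): ∫M dx = -2x^3 - 2x^2y^2 + h(y).
Differentiate w.r.t. y and set equal to N: the x-dependent terms already match, leaving h'(y) = 6y^2. Integrate: h(y) = 2y^3.
So F(x,y) = -2x^3 - 2x^2y^2 + 2y^3.
General solution: -2x^3 - 2x^2y^2 + 2y^3 = C.


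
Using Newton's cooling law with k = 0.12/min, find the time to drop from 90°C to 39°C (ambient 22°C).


From T(t) = T_a + (T₀ - T_a)e^(-kt), set T(t) = 39:
(39 - 22) / (90 - 22) = e^(-0.12t), so t = -ln(0.250)/0.12 ≈ 11.6 minutes.


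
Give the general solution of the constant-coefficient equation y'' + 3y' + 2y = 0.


Characteristic equation: r² + 3r + 2 = 0.
Factor: (r + 2)(r + 1) = 0 ⇒ r = -2, -1 (distinct real).
General solution: y = C₁e^(-2x) + C₂e^(-x).


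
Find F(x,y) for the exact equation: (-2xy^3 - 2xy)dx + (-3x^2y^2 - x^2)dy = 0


Check exactness: ∂M/∂y = -6xy^2 - 2x and ∂N/∂x = -6xy^2 - 2x; equal, so the equation is exact.
Integrate M with respect to x (treating y as constant): ∫M dx = -x^2y^3 - x^2y + h(y).
Differentiate w.r.t. y and set equal to N: all terms match, so h'(y) = 0 and h is a constant absorbed into C.
General solution: -x^2y^3 - x^2y = C.


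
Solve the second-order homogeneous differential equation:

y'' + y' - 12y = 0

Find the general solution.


Characteristic equation: r² + r - 12 = 0.
Factor: (r - 3)(r + 4) = 0 ⇒ r = 3, -4 (distinct real).
General solution: y = C₁e^(3x) + C₂e^(-4x).


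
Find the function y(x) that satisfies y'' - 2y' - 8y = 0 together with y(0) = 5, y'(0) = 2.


Characteristic roots of r² - 2r - 8 = 0 are 4, -2.
General solution y = c₁ e^(4x) + c₂ e^(-2x).
Apply y(0) = 5: c₁ + c₂ = 5. Apply y'(0) = 2: 4 c₁ - 2 c₂ = 2.
Solve: c₁ = 2, c₂ = 3.
Particular solution: y = 2e^(4x) + 3e^(-2x).


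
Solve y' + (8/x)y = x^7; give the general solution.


P(x) = 8/x ⇒ μ = x^8.
(x^8 y)' = x^15 ⇒ x^8 y = x^16/(16) + C.
Solve for y: y = (1/16)x^8 + C/x^8.


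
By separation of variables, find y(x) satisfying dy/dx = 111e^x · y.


Separate variables: dy/y = 111e^x dx.
Integrate: ln|y| = 111e^x + C₀.
Exponentiate: y = Ce^(111e^x).


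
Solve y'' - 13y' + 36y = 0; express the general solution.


Characteristic equation: r² - 13r + 36 = 0.
Factor: (r - 9)(r - 4) = 0 ⇒ r = 9, 4 (distinct real).
General solution: y = C₁e^(9x) + C₂e^(4x).


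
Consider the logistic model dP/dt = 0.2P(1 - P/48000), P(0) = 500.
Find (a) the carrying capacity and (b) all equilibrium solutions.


Logistic ODE dP/dt = 0.2P(1 - P/48000) has equilibria where dP/dt = 0, i.e. P = 0 or P = 48000.
The coefficient (1 - P/K) = 0 when P = K, identifying K = 48000 as the carrying capacity.
(a) K = 48000; (b) equilibria P = 0 and P = 48000.


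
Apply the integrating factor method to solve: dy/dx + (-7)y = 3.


P(x) = -7 ⇒ μ = e^(-7x).
(μ y)' = 3e^(-7x) ⇒ μ y = -(3/7)e^(-7x) + C.
Divide by μ: y = -3/7 + Ce^(7x).


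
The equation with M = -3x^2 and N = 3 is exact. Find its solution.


Check exactness: ∂M/∂y = 0 and ∂N/∂x = 0; equal, so the equation is exact.
Integrate M with respect to x (treating y as constant): ∫M dx = -x^3 + h(y).
Differentiate w.r.t. y and set equal to N: the x-dependent terms already match, leaving h'(y) = 3. Integrate: h(y) = 3y.
So F(x,y) = -x^3 + 3y.
General solution: -x^3 + 3y = C.


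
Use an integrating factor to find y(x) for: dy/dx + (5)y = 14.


P(x) = 5, Q(x) = 14; integrating factor μ = e^(5x).
(μ y)' = 14e^(5x) ⇒ μ y = (14/5)e^(5x) + C.
Divide by μ: y = 14/5 + Ce^(-5x).


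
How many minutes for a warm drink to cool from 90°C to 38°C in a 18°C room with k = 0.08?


From T(t) = T_a + (T₀ - T_a)e^(-kt), set T(t) = 38:
(38 - 18) / (90 - 18) = e^(-0.08t), so t = -ln(0.278)/0.08 ≈ 16.0 minutes.


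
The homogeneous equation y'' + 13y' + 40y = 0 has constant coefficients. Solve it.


Characteristic equation: r² + 13r + 40 = 0.
Factor: (r + 8)(r + 5) = 0 ⇒ r = -8, -5 (distinct real).
General solution: y = C₁e^(-8x) + C₂e^(-5x).


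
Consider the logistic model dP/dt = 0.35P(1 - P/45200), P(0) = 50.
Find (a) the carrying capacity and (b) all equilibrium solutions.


Logistic ODE dP/dt = 0.35P(1 - P/45200) has equilibria where dP/dt = 0, i.e. P = 0 or P = 45200.
The coefficient (1 - P/K) = 0 when P = K, identifying K = 45200 as the carrying capacity.
(a) K = 45200; (b) equilibria P = 0 and P = 45200.
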